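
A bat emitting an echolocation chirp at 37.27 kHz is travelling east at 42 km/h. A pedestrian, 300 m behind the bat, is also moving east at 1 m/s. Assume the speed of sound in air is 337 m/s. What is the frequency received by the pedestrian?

36.1 kHz

42 km/h = 11.67 m/s.
The pedestrian is behind, so the bat is moving away from it while the pedestrian is moving toward the bat.
With source receding and observer approaching, f' = f · (v + v_o)/(v + v_s).
f' = 37.27 × (337 + 1)/(337 + 11.67) = 37.27 × 338/348.67 ≈ 36.1 kHz.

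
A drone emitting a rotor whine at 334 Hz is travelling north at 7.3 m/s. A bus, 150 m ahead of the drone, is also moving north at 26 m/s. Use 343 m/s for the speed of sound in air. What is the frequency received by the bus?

315 Hz

The bus is ahead, so the drone is moving toward it while the bus is moving away from the drone.
Both move, so f' = f · (v − v_o)/(v − v_s).
f' = 334 × (343 − 26)/(343 − 7.3) = 334 × 317/335.7 ≈ 315 Hz.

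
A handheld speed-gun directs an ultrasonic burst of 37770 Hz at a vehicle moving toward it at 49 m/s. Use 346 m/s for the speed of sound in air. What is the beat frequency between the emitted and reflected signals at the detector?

At the vehicle (a moving observer), f₁ = f₀ · (v + u)/v = 37770 × 395/346 ≈ 43119 Hz.
The reflection then acts as a moving source: f₂ = f₁ · v/(v − u) ≈ 50233 Hz.
Beat frequency: |f₂ − f₀| = 2u·f₀/(v − u) = 2 × 49 × 37770/297 ≈ 12463 Hz.

12463 Hz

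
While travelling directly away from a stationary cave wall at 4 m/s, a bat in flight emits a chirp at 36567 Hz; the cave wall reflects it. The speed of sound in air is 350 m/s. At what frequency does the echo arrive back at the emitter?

The cave wall receives the sound from a moving source: f₁ = f₀ · v/(v + v_e) = 36567 × 350/354 ≈ 36154 Hz.
On the return leg the bat in flight is a moving observer: f₂ = f₁ · (v − v_e)/v = 36154 × 346/350 ≈ 35741 Hz.
Equivalently f₂ = f₀ · (v − v_e)/(v + v_e).

35741 Hz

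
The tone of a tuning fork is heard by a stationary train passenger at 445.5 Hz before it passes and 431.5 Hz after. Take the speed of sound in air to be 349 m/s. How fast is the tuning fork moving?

5.6 m/s

f₁/f₂ = (v + v_s)/(v − v_s), so v_s = v · (f₁ − f₂)/(f₁ + f₂).
v_s = 349 × (445.5 − 431.5)/(445.5 + 431.5) = 349 × 14.0/877.0 ≈ 5.6 m/s.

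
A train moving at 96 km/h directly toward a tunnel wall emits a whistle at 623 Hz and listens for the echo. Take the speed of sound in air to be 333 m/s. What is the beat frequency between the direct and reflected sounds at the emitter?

96 km/h = 26.67 m/s.
The tunnel wall receives the sound from a moving source: f₁ = f₀ · v/(v − v_e) = 623 × 333/306.33 ≈ 677.2 Hz.
On the return leg the train is a moving observer: f₂ = f₁ · (v + v_e)/v = 677.2 × 359.67/333 ≈ 731.5 Hz.
Beat against the emitted tone: |f₂ − f₀| = 2v_e·f₀/(v − v_e) = 2 × 26.67 × 623/306.33 ≈ 108 Hz.

108 Hz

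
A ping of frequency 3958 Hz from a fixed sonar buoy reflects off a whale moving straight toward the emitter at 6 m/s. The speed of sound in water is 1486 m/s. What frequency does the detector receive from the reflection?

3990 Hz

At the whale (a moving observer), f₁ = f₀ · (v + u)/v = 3958 × 1492/1486 ≈ 3974 Hz.
On reflection it acts as a source moving toward the stationary detector: f₂ = f₁ · v/(v − u) = 3974 × 1486/1480 ≈ 3990 Hz.
Equivalently f₂ = f₀ · (v + u)/(v − u).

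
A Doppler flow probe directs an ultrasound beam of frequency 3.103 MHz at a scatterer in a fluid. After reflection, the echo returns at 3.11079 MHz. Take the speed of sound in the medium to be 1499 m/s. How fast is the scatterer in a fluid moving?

Double Doppler shift off a moving reflector: f₂ = f₀ · (v + u)/(v − u) (u > 0 toward emitter).
Rearranging, u = v · (f₂ − f₀)/(f₂ + f₀) = 1499 × 0.00779/6.21379 ≈ 1.88 m/s.
So the scatterer in a fluid is moving at 1.88 m/s toward the emitter.

1.88 m/s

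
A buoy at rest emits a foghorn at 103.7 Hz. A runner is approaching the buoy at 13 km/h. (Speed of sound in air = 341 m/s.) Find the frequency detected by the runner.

105 Hz

13 km/h = 3.611 m/s.
Moving observer, stationary source: f' = f · (v + v_o)/v.
f' = 103.7 × (341 + 3.611)/341 = 103.7 × 344.61/341 ≈ 105 Hz.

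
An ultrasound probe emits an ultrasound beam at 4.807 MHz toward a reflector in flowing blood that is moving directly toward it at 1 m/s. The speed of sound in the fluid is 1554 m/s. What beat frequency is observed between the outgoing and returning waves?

The reflector in flowing blood first receives the wave as a moving observer: f₁ = f₀ · (v + u)/v = 4.807 × (1554 + 1)/1554 ≈ 4.81009 MHz.
The reflection then acts as a moving source: f₂ = f₁ · v/(v − u) ≈ 4.81319 MHz.
Beat frequency (with f₀ = 4807000 Hz): |f₂ − f₀| = 2u·f₀/(v − u) = 2 × 1 × 4807000/1553 ≈ 6191 Hz.

6191 Hz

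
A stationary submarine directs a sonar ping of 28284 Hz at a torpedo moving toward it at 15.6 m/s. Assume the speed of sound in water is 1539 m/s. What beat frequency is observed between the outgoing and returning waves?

579 Hz

At the torpedo (a moving observer), f₁ = f₀ · (v + u)/v = 28284 × 1554.6/1539 ≈ 28571 Hz.
On reflection it acts as a source moving toward the stationary detector: f₂ = f₁ · v/(v − u) = 28571 × 1539/1523.4 ≈ 28863 Hz.
Equivalently f₂ = f₀ · (v + u)/(v − u).
Beat frequency: |f₂ − f₀| = 2u·f₀/(v − u) = 2 × 15.6 × 28284/1523.4 ≈ 579 Hz.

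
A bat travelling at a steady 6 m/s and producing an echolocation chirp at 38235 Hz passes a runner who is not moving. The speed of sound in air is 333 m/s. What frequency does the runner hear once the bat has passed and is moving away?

Receding: f₂ = f · v/(v + v_s) = 38235 × 333/339 ≈ 37558 Hz.

37558 Hz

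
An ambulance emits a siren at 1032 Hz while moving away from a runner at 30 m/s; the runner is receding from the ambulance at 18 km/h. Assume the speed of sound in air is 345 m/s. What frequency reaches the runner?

18 km/h = 5 m/s.
General Doppler shift: f' = f · (v − v_o)/(v + v_s).
f' = 1032 × (345 − 5)/(345 + 30) = 1032 × 340/375 ≈ 936 Hz.

936 Hz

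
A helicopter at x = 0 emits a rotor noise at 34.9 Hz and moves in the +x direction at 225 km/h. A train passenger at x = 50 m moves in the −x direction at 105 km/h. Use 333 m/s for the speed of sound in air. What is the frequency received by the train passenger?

225 km/h = 62.5 m/s; 105 km/h = 29.17 m/s.
The observer lies on the +x side, so the source is heading toward the observer and the observer is heading toward the source.
Both move, so f' = f · (v + v_o)/(v − v_s).
f' = 34.9 × (333 + 29.17)/(333 − 62.5) = 34.9 × 362.17/270.5 ≈ 46.7 Hz.

46.7 Hz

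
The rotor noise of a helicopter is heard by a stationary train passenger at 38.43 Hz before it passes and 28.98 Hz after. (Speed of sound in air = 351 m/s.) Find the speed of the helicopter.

f₁/f₂ = (v + v_s)/(v − v_s), so v_s = v · (f₁ − f₂)/(f₁ + f₂).
v_s = 351 × (38.43 − 28.98)/(38.43 + 28.98) = 351 × 9.45/67.41 ≈ 49 m/s.

49 m/s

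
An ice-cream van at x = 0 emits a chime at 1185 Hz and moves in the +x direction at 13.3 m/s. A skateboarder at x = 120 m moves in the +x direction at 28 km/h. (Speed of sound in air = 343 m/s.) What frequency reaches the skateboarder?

1205 Hz

28 km/h = 7.778 m/s.
The observer lies on the +x side, so the source is heading toward the observer and the observer is heading away from the source.
With source approaching and observer receding, f' = f · (v − v_o)/(v − v_s).
f' = 1185 × (343 − 7.778)/(343 − 13.3) = 1185 × 335.22/329.7 ≈ 1205 Hz.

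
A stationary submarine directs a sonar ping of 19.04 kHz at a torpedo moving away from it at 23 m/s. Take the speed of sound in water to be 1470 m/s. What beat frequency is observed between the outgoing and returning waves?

At the torpedo (a moving observer), f₁ = f₀ · (v − u)/v = 19.04 × 1447/1470 ≈ 18.742 kHz.
The reflection then acts as a moving source: f₂ = f₁ · v/(v + u) ≈ 18.453 kHz.
Equivalently f₂ = f₀ · (v − u)/(v + u).
Beat frequency (with f₀ = 19040 Hz): |f₂ − f₀| = 2u·f₀/(v + u) = 2 × 23 × 19040/1493 ≈ 587 Hz.

587 Hz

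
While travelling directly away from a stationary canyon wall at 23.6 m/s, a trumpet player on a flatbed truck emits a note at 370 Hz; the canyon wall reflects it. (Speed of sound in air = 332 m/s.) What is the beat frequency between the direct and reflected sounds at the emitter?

49.1 Hz

The canyon wall receives the sound from a moving source: f₁ = f₀ · v/(v + v_e) = 370 × 332/355.6 ≈ 345.4 Hz.
On the return leg the trumpet player on a flatbed truck is a moving observer: f₂ = f₁ · (v − v_e)/v = 345.4 × 308.4/332 ≈ 320.9 Hz.
Equivalently f₂ = f₀ · (v − v_e)/(v + v_e).
Beat against the emitted tone: |f₂ − f₀| = 2v_e·f₀/(v + v_e) = 2 × 23.6 × 370/355.6 ≈ 49.1 Hz.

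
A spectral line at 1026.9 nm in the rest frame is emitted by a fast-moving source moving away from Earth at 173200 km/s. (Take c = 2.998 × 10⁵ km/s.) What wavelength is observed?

β = v/c = 173200/299800 = 0.5777.
Relativistic Doppler for wavelength: λ' = λ₀ · √((1 + β)/(1 − β)).
λ' = 1026.9 × √(1.5777/0.4223) = 1026.9 × 1.93292 ≈ 1984.9 nm.

1984.9 nm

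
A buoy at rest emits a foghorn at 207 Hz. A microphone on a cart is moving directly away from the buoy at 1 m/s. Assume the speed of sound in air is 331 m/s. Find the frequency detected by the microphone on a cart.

206 Hz

Only the observer moves, away from the source, so f' = f · (v − v_o)/v.
f' = 207 × (331 − 1)/331 = 207 × 330/331 ≈ 206 Hz.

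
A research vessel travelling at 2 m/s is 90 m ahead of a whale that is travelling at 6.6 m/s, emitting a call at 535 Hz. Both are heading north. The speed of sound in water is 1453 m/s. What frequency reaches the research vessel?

537 Hz

The research vessel is ahead, so the whale is moving toward it while the research vessel is moving away from the whale.
Both move, so f' = f · (v − v_o)/(v − v_s).
f' = 535 × (1453 − 2)/(1453 − 6.6) = 535 × 1451/1446.4 ≈ 537 Hz.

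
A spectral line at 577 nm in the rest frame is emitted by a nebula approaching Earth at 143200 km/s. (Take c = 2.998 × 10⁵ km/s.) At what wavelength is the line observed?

343.1 nm

β = v/c = 143200/299800 = 0.4777.
Relativistic Doppler for wavelength: λ' = λ₀ · √((1 − β)/(1 + β)).
λ' = 577 × √(0.5223/1.4777) = 577 × 0.59456 ≈ 343.1 nm.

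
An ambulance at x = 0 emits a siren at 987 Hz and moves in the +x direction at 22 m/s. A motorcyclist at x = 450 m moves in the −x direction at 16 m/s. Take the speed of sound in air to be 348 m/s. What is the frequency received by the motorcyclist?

The observer lies on the +x side, so the source is heading toward the observer and the observer is heading toward the source.
With source approaching and observer approaching, f' = f · (v + v_o)/(v − v_s).
f' = 987 × (348 + 16)/(348 − 22) = 987 × 364/326 ≈ 1102 Hz.

1102 Hz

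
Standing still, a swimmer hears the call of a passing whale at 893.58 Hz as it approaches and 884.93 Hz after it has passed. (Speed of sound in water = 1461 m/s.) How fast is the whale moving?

f₁/f₂ = (v + v_s)/(v − v_s), so v_s = v · (f₁ − f₂)/(f₁ + f₂).
v_s = 1461 × (893.58 − 884.93)/(893.58 + 884.93) = 1461 × 8.65/1778.51 ≈ 7.1 m/s.

7.1 m/s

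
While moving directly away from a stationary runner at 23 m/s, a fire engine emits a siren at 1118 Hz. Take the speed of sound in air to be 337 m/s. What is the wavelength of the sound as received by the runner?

32.2 cm

Moving source, stationary observer: f' = f · v/(v + v_s) since the source is receding.
f' = 1118 × 337/(337 + 23) ≈ 1047 Hz.
λ' = v/f' = 337/1046.57 ≈ 32.2 cm.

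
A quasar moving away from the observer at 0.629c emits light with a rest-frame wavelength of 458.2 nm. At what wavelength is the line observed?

960.1 nm

Relativistic Doppler for wavelength: λ' = λ₀ · √((1 + β)/(1 − β)).
λ' = 458.2 × √(1.6290/0.3710) = 458.2 × 2.09543 ≈ 960.1 nm.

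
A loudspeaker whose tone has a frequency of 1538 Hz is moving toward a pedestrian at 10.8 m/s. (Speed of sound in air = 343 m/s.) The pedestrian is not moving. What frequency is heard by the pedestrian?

With the source moving toward a stationary observer, f' = f · v/(v − v_s).
f' = 1538 × 343/(343 − 10.8) = 1538 × 343/332.2 ≈ 1588 Hz.

1588 Hz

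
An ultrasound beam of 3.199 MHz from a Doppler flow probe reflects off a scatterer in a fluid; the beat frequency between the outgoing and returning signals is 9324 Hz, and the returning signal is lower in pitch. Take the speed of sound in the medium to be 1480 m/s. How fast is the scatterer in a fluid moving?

2.16 m/s

Double Doppler shift off a moving reflector: f₂ = f₀ · (v + u)/(v − u) (u > 0 toward emitter).
Returning signal is lower, so f₂ = f₀ − Δf = 3199000 − 9324 = 3189676 Hz.
Rearranging, u = v · (f₂ − f₀)/(f₂ + f₀) = 1480 × -9324/6388676 ≈ -2.16 m/s.
So the scatterer in a fluid is moving at 2.16 m/s away from the emitter.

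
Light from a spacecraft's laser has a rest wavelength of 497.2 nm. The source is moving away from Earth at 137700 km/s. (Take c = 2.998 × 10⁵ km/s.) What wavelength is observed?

816.8 nm

β = v/c = 137700/299800 = 0.4593.
Relativistic Doppler for wavelength: λ' = λ₀ · √((1 + β)/(1 − β)).
λ' = 497.2 × √(1.4593/0.5407) = 497.2 × 1.64285 ≈ 816.8 nm.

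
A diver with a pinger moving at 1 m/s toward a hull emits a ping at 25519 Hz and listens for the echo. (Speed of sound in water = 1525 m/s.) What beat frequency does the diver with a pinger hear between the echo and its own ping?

The hull receives the sound from a moving source: f₁ = f₀ · v/(v − v_e) = 25519 × 1525/1524 ≈ 25535.7 Hz.
On the return leg the diver with a pinger is a moving observer: f₂ = f₁ · (v + v_e)/v = 25535.7 × 1526/1525 ≈ 25552.5 Hz.
Equivalently f₂ = f₀ · (v + v_e)/(v − v_e).
Beat against the emitted tone: |f₂ − f₀| = 2v_e·f₀/(v − v_e) = 2 × 1 × 25519/1524 ≈ 33.5 Hz.

33.5 Hz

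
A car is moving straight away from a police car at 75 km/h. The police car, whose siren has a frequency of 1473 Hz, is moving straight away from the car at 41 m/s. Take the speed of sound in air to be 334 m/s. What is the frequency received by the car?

1230 Hz

75 km/h = 20.83 m/s.
Both move, so f' = f · (v − v_o)/(v + v_s).
f' = 1473 × (334 − 20.83)/(334 + 41) = 1473 × 313.17/375 ≈ 1230 Hz.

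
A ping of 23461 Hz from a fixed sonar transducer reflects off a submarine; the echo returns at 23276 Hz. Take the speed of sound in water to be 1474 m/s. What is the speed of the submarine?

Double Doppler shift off a moving reflector: f₂ = f₀ · (v + u)/(v − u) (u > 0 toward emitter).
Rearranging, u = v · (f₂ − f₀)/(f₂ + f₀) = 1474 × -185/46737 ≈ -5.8 m/s.
So the submarine is moving at 5.8 m/s away from the emitter.

5.8 m/s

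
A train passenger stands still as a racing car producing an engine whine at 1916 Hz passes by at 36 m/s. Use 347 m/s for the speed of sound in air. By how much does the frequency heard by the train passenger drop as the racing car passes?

Approaching: f₁ = f · v/(v − v_s) = 1916 × 347/311 ≈ 2138 Hz.
Receding: f₂ = f · v/(v + v_s) = 1916 × 347/383 ≈ 1736 Hz.
Drop: f₁ − f₂ = 2f·v·v_s/(v² − v_s²) = 2 × 1916 × 347 × 36/(347² − 36²) ≈ 402 Hz.

402 Hz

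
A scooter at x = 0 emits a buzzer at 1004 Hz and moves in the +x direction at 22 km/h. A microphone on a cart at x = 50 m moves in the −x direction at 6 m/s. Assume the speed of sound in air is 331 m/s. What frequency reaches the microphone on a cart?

1041 Hz

22 km/h = 6.111 m/s.
The observer lies on the +x side, so the source is heading toward the observer and the observer is heading toward the source.
General Doppler shift: f' = f · (v + v_o)/(v − v_s).
f' = 1004 × (331 + 6)/(331 − 6.111) = 1004 × 337/324.89 ≈ 1041 Hz.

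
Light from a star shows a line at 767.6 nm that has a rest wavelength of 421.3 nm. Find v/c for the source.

λ'/λ₀ = 1.8220 > 1 (redshift), so the source is receding.
λ'/λ₀ = √((1 + β)/(1 − β)) for a receding source ⇒ β = (r² − 1)/(r² + 1) with r = λ'/λ₀.
β = (3.3196 − 1)/(3.3196 + 1) ≈ 0.537.

0.537c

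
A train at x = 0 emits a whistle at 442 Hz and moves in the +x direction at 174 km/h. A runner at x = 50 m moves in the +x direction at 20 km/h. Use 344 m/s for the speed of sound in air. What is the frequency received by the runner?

174 km/h = 48.33 m/s; 20 km/h = 5.556 m/s.
The observer lies on the +x side, so the source is heading toward the observer and the observer is heading away from the source.
With source approaching and observer receding, f' = f · (v − v_o)/(v − v_s).
f' = 442 × (344 − 5.556)/(344 − 48.33) = 442 × 338.44/295.67 ≈ 506 Hz.

506 Hz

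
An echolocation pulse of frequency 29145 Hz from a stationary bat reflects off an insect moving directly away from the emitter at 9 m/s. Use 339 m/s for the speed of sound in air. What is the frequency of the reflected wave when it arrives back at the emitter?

The insect first receives the wave as a moving observer: f₁ = f₀ · (v − u)/v = 29145 × (339 − 9)/339 ≈ 28371 Hz.
The reflection then acts as a moving source: f₂ = f₁ · v/(v + u) ≈ 27638 Hz.

27638 Hz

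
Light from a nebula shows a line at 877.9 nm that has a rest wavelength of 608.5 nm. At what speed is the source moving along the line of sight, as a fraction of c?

λ'/λ₀ = 1.4427 > 1 (redshift), so the source is receding.
λ'/λ₀ = √((1 + β)/(1 − β)) for a receding source ⇒ β = (r² − 1)/(r² + 1) with r = λ'/λ₀.
β = (2.0815 − 1)/(2.0815 + 1) ≈ 0.351.

0.351c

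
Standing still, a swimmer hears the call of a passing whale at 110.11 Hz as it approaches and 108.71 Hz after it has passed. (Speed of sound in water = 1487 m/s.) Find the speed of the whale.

f₁/f₂ = (v + v_s)/(v − v_s), so v_s = v · (f₁ − f₂)/(f₁ + f₂).
v_s = 1487 × (110.11 − 108.71)/(110.11 + 108.71) = 1487 × 1.40/218.82 ≈ 9.5 m/s.

9.5 m/s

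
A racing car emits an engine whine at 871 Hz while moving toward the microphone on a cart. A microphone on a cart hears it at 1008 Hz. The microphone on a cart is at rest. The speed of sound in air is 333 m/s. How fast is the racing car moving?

45 m/s

f' = f · v/(v − v_s) ⇒ v_s = v · |1 − f/f'|.
v_s = 333 × |1 − 871/1008| = 333 × 0.1359 ≈ 45 m/s.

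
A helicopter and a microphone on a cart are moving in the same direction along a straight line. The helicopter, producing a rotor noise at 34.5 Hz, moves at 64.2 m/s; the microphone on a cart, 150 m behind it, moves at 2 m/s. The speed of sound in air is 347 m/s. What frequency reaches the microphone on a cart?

29.3 Hz

The microphone on a cart is behind, so the helicopter is moving away from it while the microphone on a cart is moving toward the helicopter.
With source receding and observer approaching, f' = f · (v + v_o)/(v + v_s).
f' = 34.5 × (347 + 2)/(347 + 64.2) = 34.5 × 349/411.2 ≈ 29.3 Hz.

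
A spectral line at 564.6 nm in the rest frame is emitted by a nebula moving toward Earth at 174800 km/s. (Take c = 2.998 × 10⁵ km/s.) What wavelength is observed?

β = v/c = 174800/299800 = 0.5831.
Relativistic Doppler for wavelength: λ' = λ₀ · √((1 − β)/(1 + β)).
λ' = 564.6 × √(0.4169/1.5831) = 564.6 × 0.51321 ≈ 289.8 nm.

289.8 nm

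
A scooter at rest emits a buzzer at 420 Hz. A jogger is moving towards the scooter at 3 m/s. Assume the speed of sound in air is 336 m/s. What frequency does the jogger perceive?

424 Hz

Only the observer moves, toward the source, so f' = f · (v + v_o)/v.
f' = 420 × (336 + 3)/336 = 420 × 339/336 ≈ 424 Hz.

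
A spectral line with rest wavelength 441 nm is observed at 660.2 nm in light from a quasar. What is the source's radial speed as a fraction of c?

0.383

λ'/λ₀ = 1.4971 > 1 (redshift), so the source is receding.
λ'/λ₀ = √((1 + β)/(1 − β)) for a receding source ⇒ β = (r² − 1)/(r² + 1) with r = λ'/λ₀.
β = (2.2412 − 1)/(2.2412 + 1) ≈ 0.383.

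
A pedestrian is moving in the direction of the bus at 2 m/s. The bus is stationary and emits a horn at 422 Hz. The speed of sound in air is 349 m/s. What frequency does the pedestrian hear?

424 Hz

Moving observer, stationary source: f' = f · (v + v_o)/v.
f' = 422 × (349 + 2)/349 = 422 × 351/349 ≈ 424 Hz.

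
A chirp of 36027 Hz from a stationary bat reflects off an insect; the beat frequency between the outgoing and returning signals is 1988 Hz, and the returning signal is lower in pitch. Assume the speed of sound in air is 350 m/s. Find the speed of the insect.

Double Doppler shift off a moving reflector: f₂ = f₀ · (v + u)/(v − u) (u > 0 toward emitter).
Returning signal is lower, so f₂ = f₀ − Δf = 36027 − 1988 = 34039 Hz.
Rearranging, u = v · (f₂ − f₀)/(f₂ + f₀) = 350 × -1988/70066 ≈ -9.9 m/s.
So the insect is moving at 9.9 m/s away from the emitter.

9.9 m/s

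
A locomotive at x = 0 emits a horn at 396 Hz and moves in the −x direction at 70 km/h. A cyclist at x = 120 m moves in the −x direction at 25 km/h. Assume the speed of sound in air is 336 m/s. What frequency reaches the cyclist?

382 Hz

70 km/h = 19.44 m/s; 25 km/h = 6.944 m/s.
The observer lies on the +x side, so the source is heading away from the observer and the observer is heading toward the source.
Both move, so f' = f · (v + v_o)/(v + v_s).
f' = 396 × (336 + 6.944)/(336 + 19.44) = 396 × 342.94/355.44 ≈ 382 Hz.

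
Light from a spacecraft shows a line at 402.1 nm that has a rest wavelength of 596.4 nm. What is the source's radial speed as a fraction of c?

λ'/λ₀ = 0.6742 < 1 (blueshift), so the source is approaching.
λ'/λ₀ = √((1 − β)/(1 + β)) for an approaching source ⇒ β = (1 − r²)/(1 + r²) with r = λ'/λ₀.
β = (1 − 0.4546)/(1 + 0.4546) ≈ 0.375.

0.375c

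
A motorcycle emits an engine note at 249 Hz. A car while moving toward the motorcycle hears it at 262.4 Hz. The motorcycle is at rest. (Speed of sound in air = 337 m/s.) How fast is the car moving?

f' = f · (v + v_o)/v ⇒ v_o = v · |f'/f − 1|.
v_o = 337 × |262.4/249 − 1| = 337 × 0.05382 ≈ 18.1 m/s.

18.1 m/s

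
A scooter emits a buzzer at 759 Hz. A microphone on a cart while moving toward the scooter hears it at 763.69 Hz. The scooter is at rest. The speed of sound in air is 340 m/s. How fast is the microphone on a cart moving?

f' = f · (v + v_o)/v ⇒ v_o = v · |f'/f − 1|.
v_o = 340 × |763.69/759 − 1| = 340 × 0.006179 ≈ 2.10 m/s.

2.10 m/s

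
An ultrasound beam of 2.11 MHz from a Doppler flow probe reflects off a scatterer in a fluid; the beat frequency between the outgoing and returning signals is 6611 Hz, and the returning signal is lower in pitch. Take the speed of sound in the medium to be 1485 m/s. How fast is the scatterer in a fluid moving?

Double Doppler shift off a moving reflector: f₂ = f₀ · (v + u)/(v − u) (u > 0 toward emitter).
Returning signal is lower, so f₂ = f₀ − Δf = 2110000 − 6611 = 2103389 Hz.
Rearranging, u = v · (f₂ − f₀)/(f₂ + f₀) = 1485 × -6611/4213389 ≈ -2.33 m/s.
So the scatterer in a fluid is moving at 2.33 m/s away from the emitter.

2.33 m/s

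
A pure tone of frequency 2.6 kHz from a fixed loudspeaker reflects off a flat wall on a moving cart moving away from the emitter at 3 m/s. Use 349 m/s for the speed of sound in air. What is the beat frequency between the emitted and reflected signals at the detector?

The flat wall on a moving cart first receives the wave as a moving observer: f₁ = f₀ · (v − u)/v = 2.6 × (349 − 3)/349 ≈ 2.5777 kHz.
The reflection then acts as a moving source: f₂ = f₁ · v/(v + u) ≈ 2.5557 kHz.
Beat frequency (with f₀ = 2600 Hz): |f₂ − f₀| = 2u·f₀/(v + u) = 2 × 3 × 2600/352 ≈ 44.3 Hz.

44.3 Hz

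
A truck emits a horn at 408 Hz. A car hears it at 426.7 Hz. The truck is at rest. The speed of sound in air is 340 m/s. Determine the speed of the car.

f' > f, so the car is approaching.
f' = f · (v + v_o)/v ⇒ v_o = v · |f'/f − 1|.
v_o = 340 × |426.7/408 − 1| = 340 × 0.04583 ≈ 15.6 m/s.

15.6 m/s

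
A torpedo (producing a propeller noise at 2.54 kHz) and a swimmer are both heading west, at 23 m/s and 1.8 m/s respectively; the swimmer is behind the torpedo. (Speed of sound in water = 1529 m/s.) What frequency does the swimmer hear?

The swimmer is behind, so the torpedo is moving away from it while the swimmer is moving toward the torpedo.
General Doppler shift: f' = f · (v + v_o)/(v + v_s).
f' = 2.54 × (1529 + 1.8)/(1529 + 23) = 2.54 × 1530.8/1552 ≈ 2.51 kHz.

2.51 kHz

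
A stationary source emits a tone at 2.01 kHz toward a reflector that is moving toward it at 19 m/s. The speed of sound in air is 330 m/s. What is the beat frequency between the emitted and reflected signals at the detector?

The reflector first receives the wave as a moving observer: f₁ = f₀ · (v + u)/v = 2.01 × (330 + 19)/330 ≈ 2.126 kHz.
On reflection it acts as a source moving toward the stationary detector: f₂ = f₁ · v/(v − u) = 2.126 × 330/311 ≈ 2.256 kHz.
Equivalently f₂ = f₀ · (v + u)/(v − u).
Beat frequency (with f₀ = 2010 Hz): |f₂ − f₀| = 2u·f₀/(v − u) = 2 × 19 × 2010/311 ≈ 246 Hz.

246 Hz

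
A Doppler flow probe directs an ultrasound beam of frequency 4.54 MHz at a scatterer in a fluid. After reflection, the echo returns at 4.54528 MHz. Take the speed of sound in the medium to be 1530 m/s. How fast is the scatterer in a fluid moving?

Double Doppler shift off a moving reflector: f₂ = f₀ · (v + u)/(v − u) (u > 0 toward emitter).
Rearranging, u = v · (f₂ − f₀)/(f₂ + f₀) = 1530 × 0.00528/9.08528 ≈ 0.89 m/s.
So the scatterer in a fluid is moving at 0.89 m/s toward the emitter.

0.89 m/s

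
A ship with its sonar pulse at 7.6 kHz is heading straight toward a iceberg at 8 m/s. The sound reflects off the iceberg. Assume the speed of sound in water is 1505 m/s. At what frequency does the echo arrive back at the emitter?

7.68 kHz

The iceberg receives the sound from a moving source: f₁ = f₀ · v/(v − v_e) = 7.6 × 1505/1497 ≈ 7.64 kHz.
On the return leg the ship is a moving observer: f₂ = f₁ · (v + v_e)/v = 7.64 × 1513/1505 ≈ 7.68 kHz.
Equivalently f₂ = f₀ · (v + v_e)/(v − v_e).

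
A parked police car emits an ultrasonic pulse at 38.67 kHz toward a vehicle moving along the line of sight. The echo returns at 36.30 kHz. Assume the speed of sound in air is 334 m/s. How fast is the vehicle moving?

Double Doppler shift off a moving reflector: f₂ = f₀ · (v + u)/(v − u) (u > 0 toward emitter).
Rearranging, u = v · (f₂ − f₀)/(f₂ + f₀) = 334 × -2.37/74.97 ≈ -10.6 m/s.
So the vehicle is moving at 10.6 m/s away from the emitter.

10.6 m/s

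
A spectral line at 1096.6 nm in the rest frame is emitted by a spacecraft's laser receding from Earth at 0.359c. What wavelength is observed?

Relativistic Doppler for wavelength: λ' = λ₀ · √((1 + β)/(1 − β)).
λ' = 1096.6 × √(1.3590/0.6410) = 1096.6 × 1.45606 ≈ 1596.7 nm.

1596.7 nm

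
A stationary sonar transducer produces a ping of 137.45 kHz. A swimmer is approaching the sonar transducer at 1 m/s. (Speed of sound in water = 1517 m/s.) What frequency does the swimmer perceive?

137.5 kHz

Only the observer moves, toward the source, so f' = f · (v + v_o)/v.
f' = 137.45 × (1517 + 1)/1517 = 137.45 × 1518/1517 ≈ 137.5 kHz.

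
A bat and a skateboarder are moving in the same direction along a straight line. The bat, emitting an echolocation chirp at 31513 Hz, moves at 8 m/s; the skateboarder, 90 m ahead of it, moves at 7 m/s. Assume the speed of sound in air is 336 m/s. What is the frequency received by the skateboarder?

The skateboarder is ahead, so the bat is moving toward it while the skateboarder is moving away from the bat.
Both move, so f' = f · (v − v_o)/(v − v_s).
f' = 31513 × (336 − 7)/(336 − 8) = 31513 × 329/328 ≈ 31609 Hz.

31609 Hz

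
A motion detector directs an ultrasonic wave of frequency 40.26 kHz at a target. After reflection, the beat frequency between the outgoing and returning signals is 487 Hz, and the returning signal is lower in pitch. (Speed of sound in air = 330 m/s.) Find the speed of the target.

Double Doppler shift off a moving reflector: f₂ = f₀ · (v + u)/(v − u) (u > 0 toward emitter).
Returning signal is lower, so f₂ = f₀ − Δf = 40260 − 487 = 39773 Hz.
Rearranging, u = v · (f₂ − f₀)/(f₂ + f₀) = 330 × -487/80033 ≈ -2.01 m/s.
So the target is moving at 2.01 m/s away from the emitter.

2.01 m/s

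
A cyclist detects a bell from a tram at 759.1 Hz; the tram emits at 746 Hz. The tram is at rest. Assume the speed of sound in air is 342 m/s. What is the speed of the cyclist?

f' > f, so the cyclist is approaching.
f' = f · (v + v_o)/v ⇒ v_o = v · |f'/f − 1|.
v_o = 342 × |759.1/746 − 1| = 342 × 0.01756 ≈ 6.0 m/s.

6.0 m/s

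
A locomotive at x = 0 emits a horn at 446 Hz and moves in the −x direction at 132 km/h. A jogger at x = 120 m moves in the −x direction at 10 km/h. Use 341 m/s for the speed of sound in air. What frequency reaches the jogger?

406 Hz

132 km/h = 36.67 m/s; 10 km/h = 2.778 m/s.
The observer lies on the +x side, so the source is heading away from the observer and the observer is heading toward the source.
General Doppler shift: f' = f · (v + v_o)/(v + v_s).
f' = 446 × (341 + 2.778)/(341 + 36.67) = 446 × 343.78/377.67 ≈ 406 Hz.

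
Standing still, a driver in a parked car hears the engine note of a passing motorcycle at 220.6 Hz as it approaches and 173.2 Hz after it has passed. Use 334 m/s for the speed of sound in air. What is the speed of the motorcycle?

40 m/s

f₁/f₂ = (v + v_s)/(v − v_s), so v_s = v · (f₁ − f₂)/(f₁ + f₂).
v_s = 334 × (220.6 − 173.2)/(220.6 + 173.2) = 334 × 47.4/393.8 ≈ 40 m/s.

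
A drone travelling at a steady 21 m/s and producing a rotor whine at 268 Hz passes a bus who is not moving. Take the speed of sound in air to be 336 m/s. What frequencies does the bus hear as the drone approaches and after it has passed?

Approaching: f₁ = f · v/(v − v_s) = 268 × 336/315 ≈ 286 Hz.
Receding: f₂ = f · v/(v + v_s) = 268 × 336/357 ≈ 252 Hz.

286 Hz approaching; 252 Hz receding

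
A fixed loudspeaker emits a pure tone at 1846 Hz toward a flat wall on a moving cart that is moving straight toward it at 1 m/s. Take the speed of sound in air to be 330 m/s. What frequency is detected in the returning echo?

1857 Hz

The flat wall on a moving cart first receives the wave as a moving observer: f₁ = f₀ · (v + u)/v = 1846 × (330 + 1)/330 ≈ 1852 Hz.
The reflection then acts as a moving source: f₂ = f₁ · v/(v − u) ≈ 1857 Hz.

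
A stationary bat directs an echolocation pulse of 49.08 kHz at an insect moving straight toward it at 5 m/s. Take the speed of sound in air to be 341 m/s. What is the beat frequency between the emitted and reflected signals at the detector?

At the insect (a moving observer), f₁ = f₀ · (v + u)/v = 49.08 × 346/341 ≈ 49.800 kHz.
On reflection it acts as a source moving toward the stationary detector: f₂ = f₁ · v/(v − u) = 49.800 × 341/336 ≈ 50.541 kHz.
Beat frequency (with f₀ = 49080 Hz): |f₂ − f₀| = 2u·f₀/(v − u) = 2 × 5 × 49080/336 ≈ 1461 Hz.

1461 Hz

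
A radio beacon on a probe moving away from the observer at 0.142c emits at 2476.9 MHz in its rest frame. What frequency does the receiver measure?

2146.9 MHz

Relativistic Doppler for frequency: f' = f₀ · √((1 − β)/(1 + β)).
f' = 2476.9 × √(0.8580/1.1420) = 2476.9 × 0.86678 ≈ 2146.9 MHz.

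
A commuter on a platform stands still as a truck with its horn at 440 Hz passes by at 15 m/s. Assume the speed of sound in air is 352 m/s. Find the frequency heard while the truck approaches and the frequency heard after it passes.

Approaching: f₁ = f · v/(v − v_s) = 440 × 352/337 ≈ 460 Hz.
Receding: f₂ = f · v/(v + v_s) = 440 × 352/367 ≈ 422 Hz.

460 Hz approaching; 422 Hz receding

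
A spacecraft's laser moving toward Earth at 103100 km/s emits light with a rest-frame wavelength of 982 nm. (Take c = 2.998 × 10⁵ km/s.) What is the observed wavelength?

β = v/c = 103100/299800 = 0.3439.
Relativistic Doppler for wavelength: λ' = λ₀ · √((1 − β)/(1 + β)).
λ' = 982 × √(0.6561/1.3439) = 982 × 0.69872 ≈ 686.1 nm.

686.1 nm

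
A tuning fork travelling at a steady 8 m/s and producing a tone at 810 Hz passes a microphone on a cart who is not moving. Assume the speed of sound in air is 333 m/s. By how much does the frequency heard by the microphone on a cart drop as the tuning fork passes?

38.9 Hz

Approaching: f₁ = f · v/(v − v_s) = 810 × 333/325 ≈ 829.9 Hz.
Receding: f₂ = f · v/(v + v_s) = 810 × 333/341 ≈ 791.0 Hz.
Drop: f₁ − f₂ = 2f·v·v_s/(v² − v_s²) = 2 × 810 × 333 × 8/(333² − 8²) ≈ 38.9 Hz.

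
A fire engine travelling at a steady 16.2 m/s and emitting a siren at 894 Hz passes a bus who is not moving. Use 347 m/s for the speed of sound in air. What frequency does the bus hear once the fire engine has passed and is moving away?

854 Hz

Receding: f₂ = f · v/(v + v_s) = 894 × 347/363.2 ≈ 854 Hz.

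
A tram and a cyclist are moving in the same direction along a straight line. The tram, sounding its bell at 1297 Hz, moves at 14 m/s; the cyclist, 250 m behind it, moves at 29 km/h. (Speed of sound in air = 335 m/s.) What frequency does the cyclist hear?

1275 Hz

29 km/h = 8.056 m/s.
The cyclist is behind, so the tram is moving away from it while the cyclist is moving toward the tram.
General Doppler shift: f' = f · (v + v_o)/(v + v_s).
f' = 1297 × (335 + 8.056)/(335 + 14) = 1297 × 343.06/349 ≈ 1275 Hz.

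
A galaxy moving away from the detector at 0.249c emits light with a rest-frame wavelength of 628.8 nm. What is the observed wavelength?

810.9 nm

Relativistic Doppler for wavelength: λ' = λ₀ · √((1 + β)/(1 − β)).
λ' = 628.8 × √(1.2490/0.7510) = 628.8 × 1.28962 ≈ 810.9 nm.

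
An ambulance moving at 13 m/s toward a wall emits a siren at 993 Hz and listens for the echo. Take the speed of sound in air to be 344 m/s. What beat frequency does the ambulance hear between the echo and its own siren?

The wall receives the sound from a moving source: f₁ = f₀ · v/(v − v_e) = 993 × 344/331 ≈ 1032.0 Hz.
On the return leg the ambulance is a moving observer: f₂ = f₁ · (v + v_e)/v = 1032.0 × 357/344 ≈ 1071.0 Hz.
Equivalently f₂ = f₀ · (v + v_e)/(v − v_e).
Beat against the emitted tone: |f₂ − f₀| = 2v_e·f₀/(v − v_e) = 2 × 13 × 993/331 ≈ 78 Hz.

78 Hz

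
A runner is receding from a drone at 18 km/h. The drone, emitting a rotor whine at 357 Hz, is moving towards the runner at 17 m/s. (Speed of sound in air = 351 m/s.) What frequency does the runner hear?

18 km/h = 5 m/s.
General Doppler shift: f' = f · (v − v_o)/(v − v_s).
f' = 357 × (351 − 5)/(351 − 17) = 357 × 346/334 ≈ 370 Hz.

370 Hz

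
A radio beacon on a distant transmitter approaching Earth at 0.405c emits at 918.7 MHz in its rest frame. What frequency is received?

Relativistic Doppler for frequency: f' = f₀ · √((1 + β)/(1 − β)).
f' = 918.7 × √(1.4050/0.5950) = 918.7 × 1.53667 ≈ 1411.7 MHz.

1411.7 MHz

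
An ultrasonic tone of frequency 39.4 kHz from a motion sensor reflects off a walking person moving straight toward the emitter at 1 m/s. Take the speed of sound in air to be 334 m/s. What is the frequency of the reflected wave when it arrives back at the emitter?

39.6 kHz

At the walking person (a moving observer), f₁ = f₀ · (v + u)/v = 39.4 × 335/334 ≈ 39.5 kHz.
The reflection then acts as a moving source: f₂ = f₁ · v/(v − u) ≈ 39.6 kHz.
Equivalently f₂ = f₀ · (v + u)/(v − u).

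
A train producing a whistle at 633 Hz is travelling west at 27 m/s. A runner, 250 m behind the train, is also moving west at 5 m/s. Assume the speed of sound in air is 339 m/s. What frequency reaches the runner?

595 Hz

The runner is behind, so the train is moving away from it while the runner is moving toward the train.
General Doppler shift: f' = f · (v + v_o)/(v + v_s).
f' = 633 × (339 + 5)/(339 + 27) = 633 × 344/366 ≈ 595 Hz.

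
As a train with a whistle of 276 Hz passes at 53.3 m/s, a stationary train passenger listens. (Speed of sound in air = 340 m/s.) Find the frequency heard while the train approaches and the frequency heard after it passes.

Approaching: f₁ = f · v/(v − v_s) = 276 × 340/286.7 ≈ 327 Hz.
Receding: f₂ = f · v/(v + v_s) = 276 × 340/393.3 ≈ 239 Hz.

327 Hz approaching; 239 Hz receding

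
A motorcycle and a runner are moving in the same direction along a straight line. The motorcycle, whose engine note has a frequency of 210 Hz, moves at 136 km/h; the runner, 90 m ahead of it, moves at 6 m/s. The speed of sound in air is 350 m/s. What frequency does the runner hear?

231 Hz

136 km/h = 37.78 m/s.
The runner is ahead, so the motorcycle is moving toward it while the runner is moving away from the motorcycle.
Both move, so f' = f · (v − v_o)/(v − v_s).
f' = 210 × (350 − 6)/(350 − 37.78) = 210 × 344/312.22 ≈ 231 Hz.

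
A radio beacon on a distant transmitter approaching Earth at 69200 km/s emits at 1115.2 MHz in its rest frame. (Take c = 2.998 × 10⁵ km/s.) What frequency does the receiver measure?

1410.7 MHz

β = v/c = 69200/299800 = 0.2308.
Relativistic Doppler for frequency: f' = f₀ · √((1 + β)/(1 − β)).
f' = 1115.2 × √(1.2308/0.7692) = 1115.2 × 1.26498 ≈ 1410.7 MHz.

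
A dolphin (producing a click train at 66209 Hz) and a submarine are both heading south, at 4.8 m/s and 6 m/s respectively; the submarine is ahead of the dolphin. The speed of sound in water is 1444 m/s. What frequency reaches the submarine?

The submarine is ahead, so the dolphin is moving toward it while the submarine is moving away from the dolphin.
General Doppler shift: f' = f · (v − v_o)/(v − v_s).
f' = 66209 × (1444 − 6)/(1444 − 4.8) = 66209 × 1438/1439.2 ≈ 66154 Hz.

66154 Hz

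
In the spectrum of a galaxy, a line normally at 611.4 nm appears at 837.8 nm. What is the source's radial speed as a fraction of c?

λ'/λ₀ = 1.3703 > 1 (redshift), so the source is receding.
λ'/λ₀ = √((1 + β)/(1 − β)) for a receding source ⇒ β = (r² − 1)/(r² + 1) with r = λ'/λ₀.
β = (1.8777 − 1)/(1.8777 + 1) ≈ 0.305.

0.305c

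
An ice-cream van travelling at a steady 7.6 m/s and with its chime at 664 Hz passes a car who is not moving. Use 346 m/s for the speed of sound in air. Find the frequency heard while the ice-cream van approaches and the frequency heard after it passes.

679 Hz approaching; 650 Hz receding

Approaching: f₁ = f · v/(v − v_s) = 664 × 346/338.4 ≈ 679 Hz.
Receding: f₂ = f · v/(v + v_s) = 664 × 346/353.6 ≈ 650 Hz.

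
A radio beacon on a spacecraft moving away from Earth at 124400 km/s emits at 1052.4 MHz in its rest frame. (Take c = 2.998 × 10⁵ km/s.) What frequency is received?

676.7 MHz

β = v/c = 124400/299800 = 0.4149.
Relativistic Doppler for frequency: f' = f₀ · √((1 − β)/(1 + β)).
f' = 1052.4 × √(0.5851/1.4149) = 1052.4 × 0.64303 ≈ 676.7 MHz.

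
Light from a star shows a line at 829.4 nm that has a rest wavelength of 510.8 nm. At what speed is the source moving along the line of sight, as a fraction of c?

λ'/λ₀ = 1.6237 > 1 (redshift), so the source is receding.
λ'/λ₀ = √((1 + β)/(1 − β)) for a receding source ⇒ β = (r² − 1)/(r² + 1) with r = λ'/λ₀.
β = (2.6365 − 1)/(2.6365 + 1) ≈ 0.450.

0.450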